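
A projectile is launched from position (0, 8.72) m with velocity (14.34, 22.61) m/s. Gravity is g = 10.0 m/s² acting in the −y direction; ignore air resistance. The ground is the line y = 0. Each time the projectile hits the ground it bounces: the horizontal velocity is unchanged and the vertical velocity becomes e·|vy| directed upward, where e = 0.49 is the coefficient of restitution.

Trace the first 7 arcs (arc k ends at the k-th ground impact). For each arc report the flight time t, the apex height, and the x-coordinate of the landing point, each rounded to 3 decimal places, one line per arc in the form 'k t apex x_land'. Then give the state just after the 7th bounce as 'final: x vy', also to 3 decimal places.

Arc 1: start y=8.720, vy=22.610 → t=4.879, apex=34.281, x_land=69.971, impact vy=-26.184
  bounce: vy ← 0.49·26.184 = 12.830
Arc 2: start y=0.000, vy=12.830 → t=2.566, apex=8.231, x_land=106.768, impact vy=-12.830
  bounce: vy ← 0.49·12.830 = 6.287
Arc 3: start y=0.000, vy=6.287 → t=1.257, apex=1.976, x_land=124.799, impact vy=-6.287
  bounce: vy ← 0.49·6.287 = 3.081
Arc 4: start y=0.000, vy=3.081 → t=0.616, apex=0.474, x_land=133.634, impact vy=-3.081
  bounce: vy ← 0.49·3.081 = 1.509
Arc 5: start y=0.000, vy=1.509 → t=0.302, apex=0.114, x_land=137.963, impact vy=-1.509
  bounce: vy ← 0.49·1.509 = 0.740
Arc 6: start y=0.000, vy=0.740 → t=0.148, apex=0.027, x_land=140.084, impact vy=-0.740
  bounce: vy ← 0.49·0.740 = 0.362
Arc 7: start y=0.000, vy=0.362 → t=0.072, apex=0.007, x_land=141.124, impact vy=-0.362
  bounce: vy ← 0.49·0.362 = 0.178

1 4.879 34.281 69.971
2 2.566 8.231 106.768
3 1.257 1.976 124.799
4 0.616 0.474 133.634
5 0.302 0.114 137.963
6 0.148 0.027 140.084
7 0.072 0.007 141.124
final: 141.124 0.178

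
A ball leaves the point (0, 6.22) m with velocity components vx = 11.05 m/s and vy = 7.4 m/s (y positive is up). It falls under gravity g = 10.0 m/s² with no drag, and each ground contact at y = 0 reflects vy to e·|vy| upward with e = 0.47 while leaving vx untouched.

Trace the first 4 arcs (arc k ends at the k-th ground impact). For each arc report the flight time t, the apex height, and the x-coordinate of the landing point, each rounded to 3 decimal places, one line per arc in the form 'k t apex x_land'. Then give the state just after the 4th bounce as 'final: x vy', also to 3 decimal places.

1 2.079 8.958 22.967
2 1.258 1.979 36.871
3 0.591 0.437 43.405
4 0.278 0.097 46.476
final: 46.476 0.653

Arc 1: start y=6.220, vy=7.400 → t=2.079, apex=8.958, x_land=22.967, impact vy=-13.385
  bounce: vy ← 0.47·13.385 = 6.291
Arc 2: start y=0.000, vy=6.291 → t=1.258, apex=1.979, x_land=36.871, impact vy=-6.291
  bounce: vy ← 0.47·6.291 = 2.957
Arc 3: start y=0.000, vy=2.957 → t=0.591, apex=0.437, x_land=43.405, impact vy=-2.957
  bounce: vy ← 0.47·2.957 = 1.390
Arc 4: start y=0.000, vy=1.390 → t=0.278, apex=0.097, x_land=46.476, impact vy=-1.390
  bounce: vy ← 0.47·1.390 = 0.653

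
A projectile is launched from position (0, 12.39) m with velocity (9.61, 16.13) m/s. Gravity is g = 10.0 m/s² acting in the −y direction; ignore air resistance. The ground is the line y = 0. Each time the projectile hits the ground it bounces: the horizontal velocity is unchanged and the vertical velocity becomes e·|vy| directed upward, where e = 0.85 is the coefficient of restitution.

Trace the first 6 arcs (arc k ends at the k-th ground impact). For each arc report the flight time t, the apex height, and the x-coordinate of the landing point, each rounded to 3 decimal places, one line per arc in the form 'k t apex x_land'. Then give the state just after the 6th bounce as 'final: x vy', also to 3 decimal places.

Arc 1: start y=12.390, vy=16.130 → t=3.867, apex=25.399, x_land=37.160, impact vy=-22.538
  bounce: vy ← 0.85·22.538 = 19.158
Arc 2: start y=0.000, vy=19.158 → t=3.832, apex=18.351, x_land=73.981, impact vy=-19.158
  bounce: vy ← 0.85·19.158 = 16.284
Arc 3: start y=0.000, vy=16.284 → t=3.257, apex=13.258, x_land=105.279, impact vy=-16.284
  bounce: vy ← 0.85·16.284 = 13.841
Arc 4: start y=0.000, vy=13.841 → t=2.768, apex=9.579, x_land=131.882, impact vy=-13.841
  bounce: vy ← 0.85·13.841 = 11.765
Arc 5: start y=0.000, vy=11.765 → t=2.353, apex=6.921, x_land=154.495, impact vy=-11.765
  bounce: vy ← 0.85·11.765 = 10.000
Arc 6: start y=0.000, vy=10.000 → t=2.000, apex=5.000, x_land=173.715, impact vy=-10.000
  bounce: vy ← 0.85·10.000 = 8.500

1 3.867 25.399 37.160
2 3.832 18.351 73.981
3 3.257 13.258 105.279
4 2.768 9.579 131.882
5 2.353 6.921 154.495
6 2.000 5.000 173.715
final: 173.715 8.500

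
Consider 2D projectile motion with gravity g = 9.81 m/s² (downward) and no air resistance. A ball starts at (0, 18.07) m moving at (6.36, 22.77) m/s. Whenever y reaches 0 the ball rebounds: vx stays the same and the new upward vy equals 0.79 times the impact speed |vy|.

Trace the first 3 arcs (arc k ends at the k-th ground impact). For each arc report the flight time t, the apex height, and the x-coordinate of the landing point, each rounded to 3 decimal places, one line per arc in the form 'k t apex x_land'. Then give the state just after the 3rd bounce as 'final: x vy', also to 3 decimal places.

1 5.333 44.496 33.918
2 4.759 27.770 64.184
3 3.759 17.331 88.094
final: 88.094 14.568

Arc 1: start y=18.070, vy=22.770 → t=5.333, apex=44.496, x_land=33.918, impact vy=-29.547
  bounce: vy ← 0.79·29.547 = 23.342
Arc 2: start y=0.000, vy=23.342 → t=4.759, apex=27.770, x_land=64.184, impact vy=-23.342
  bounce: vy ← 0.79·23.342 = 18.440
Arc 3: start y=0.000, vy=18.440 → t=3.759, apex=17.331, x_land=88.094, impact vy=-18.440
  bounce: vy ← 0.79·18.440 = 14.568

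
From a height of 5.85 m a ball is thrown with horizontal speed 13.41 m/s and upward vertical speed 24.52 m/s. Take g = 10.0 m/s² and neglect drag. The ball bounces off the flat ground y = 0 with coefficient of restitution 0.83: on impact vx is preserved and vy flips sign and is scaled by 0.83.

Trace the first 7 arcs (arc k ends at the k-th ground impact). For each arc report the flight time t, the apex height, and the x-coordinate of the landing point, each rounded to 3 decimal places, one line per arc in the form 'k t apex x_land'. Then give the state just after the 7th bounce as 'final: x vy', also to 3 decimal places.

Arc 1: start y=5.850, vy=24.520 → t=5.132, apex=35.912, x_land=68.820, impact vy=-26.800
  bounce: vy ← 0.83·26.800 = 22.244
Arc 2: start y=0.000, vy=22.244 → t=4.449, apex=24.739, x_land=128.478, impact vy=-22.244
  bounce: vy ← 0.83·22.244 = 18.462
Arc 3: start y=0.000, vy=18.462 → t=3.692, apex=17.043, x_land=177.994, impact vy=-18.462
  bounce: vy ← 0.83·18.462 = 15.324
Arc 4: start y=0.000, vy=15.324 → t=3.065, apex=11.741, x_land=219.092, impact vy=-15.324
  bounce: vy ← 0.83·15.324 = 12.719
Arc 5: start y=0.000, vy=12.719 → t=2.544, apex=8.088, x_land=253.204, impact vy=-12.719
  bounce: vy ← 0.83·12.719 = 10.557
Arc 6: start y=0.000, vy=10.557 → t=2.111, apex=5.572, x_land=281.517, impact vy=-10.557
  bounce: vy ← 0.83·10.557 = 8.762
Arc 7: start y=0.000, vy=8.762 → t=1.752, apex=3.839, x_land=305.016, impact vy=-8.762
  bounce: vy ← 0.83·8.762 = 7.272

1 5.132 35.912 68.820
2 4.449 24.739 128.478
3 3.692 17.043 177.994
4 3.065 11.741 219.092
5 2.544 8.088 253.204
6 2.111 5.572 281.517
7 1.752 3.839 305.016
final: 305.016 7.272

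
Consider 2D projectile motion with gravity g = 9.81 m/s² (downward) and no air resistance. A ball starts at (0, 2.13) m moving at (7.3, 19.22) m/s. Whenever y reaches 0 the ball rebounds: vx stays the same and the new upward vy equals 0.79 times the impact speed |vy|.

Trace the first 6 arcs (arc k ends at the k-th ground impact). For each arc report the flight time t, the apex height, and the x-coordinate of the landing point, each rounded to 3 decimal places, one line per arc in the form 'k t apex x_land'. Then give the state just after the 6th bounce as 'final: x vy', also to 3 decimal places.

1 4.026 20.958 29.392
2 3.266 13.080 53.234
3 2.580 8.163 72.069
4 2.038 5.095 86.948
5 1.610 3.180 98.703
6 1.272 1.984 107.989
final: 107.989 4.929

Arc 1: start y=2.130, vy=19.220 → t=4.026, apex=20.958, x_land=29.392, impact vy=-20.278
  bounce: vy ← 0.79·20.278 = 16.020
Arc 2: start y=0.000, vy=16.020 → t=3.266, apex=13.080, x_land=53.234, impact vy=-16.020
  bounce: vy ← 0.79·16.020 = 12.656
Arc 3: start y=0.000, vy=12.656 → t=2.580, apex=8.163, x_land=72.069, impact vy=-12.656
  bounce: vy ← 0.79·12.656 = 9.998
Arc 4: start y=0.000, vy=9.998 → t=2.038, apex=5.095, x_land=86.948, impact vy=-9.998
  bounce: vy ← 0.79·9.998 = 7.898
Arc 5: start y=0.000, vy=7.898 → t=1.610, apex=3.180, x_land=98.703, impact vy=-7.898
  bounce: vy ← 0.79·7.898 = 6.240
Arc 6: start y=0.000, vy=6.240 → t=1.272, apex=1.984, x_land=107.989, impact vy=-6.240
  bounce: vy ← 0.79·6.240 = 4.929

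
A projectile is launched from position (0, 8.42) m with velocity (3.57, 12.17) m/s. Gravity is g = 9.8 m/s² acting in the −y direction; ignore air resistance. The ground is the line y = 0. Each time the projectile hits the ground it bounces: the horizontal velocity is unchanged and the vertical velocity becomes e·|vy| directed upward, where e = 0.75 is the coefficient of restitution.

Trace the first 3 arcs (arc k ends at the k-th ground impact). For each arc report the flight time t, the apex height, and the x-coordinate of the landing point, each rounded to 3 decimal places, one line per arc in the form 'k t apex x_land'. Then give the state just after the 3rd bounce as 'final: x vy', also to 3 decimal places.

1 3.048 15.977 10.880
2 2.709 8.987 20.549
3 2.031 5.055 27.801
final: 27.801 7.465

Arc 1: start y=8.420, vy=12.170 → t=3.048, apex=15.977, x_land=10.880, impact vy=-17.696
  bounce: vy ← 0.75·17.696 = 13.272
Arc 2: start y=0.000, vy=13.272 → t=2.709, apex=8.987, x_land=20.549, impact vy=-13.272
  bounce: vy ← 0.75·13.272 = 9.954
Arc 3: start y=0.000, vy=9.954 → t=2.031, apex=5.055, x_land=27.801, impact vy=-9.954
  bounce: vy ← 0.75·9.954 = 7.465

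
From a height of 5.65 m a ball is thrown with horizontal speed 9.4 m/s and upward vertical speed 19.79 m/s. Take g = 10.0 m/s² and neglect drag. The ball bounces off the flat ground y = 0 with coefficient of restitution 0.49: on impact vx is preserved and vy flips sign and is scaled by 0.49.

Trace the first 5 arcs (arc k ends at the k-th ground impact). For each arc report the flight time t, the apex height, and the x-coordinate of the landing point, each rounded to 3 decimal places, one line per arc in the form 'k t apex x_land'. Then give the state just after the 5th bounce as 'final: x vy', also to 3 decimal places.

Arc 1: start y=5.650, vy=19.790 → t=4.225, apex=25.232, x_land=39.719, impact vy=-22.464
  bounce: vy ← 0.49·22.464 = 11.007
Arc 2: start y=0.000, vy=11.007 → t=2.201, apex=6.058, x_land=60.413, impact vy=-11.007
  bounce: vy ← 0.49·11.007 = 5.394
Arc 3: start y=0.000, vy=5.394 → t=1.079, apex=1.455, x_land=70.553, impact vy=-5.394
  bounce: vy ← 0.49·5.394 = 2.643
Arc 4: start y=0.000, vy=2.643 → t=0.529, apex=0.349, x_land=75.522, impact vy=-2.643
  bounce: vy ← 0.49·2.643 = 1.295
Arc 5: start y=0.000, vy=1.295 → t=0.259, apex=0.084, x_land=77.957, impact vy=-1.295
  bounce: vy ← 0.49·1.295 = 0.635

1 4.225 25.232 39.719
2 2.201 6.058 60.413
3 1.079 1.455 70.553
4 0.529 0.349 75.522
5 0.259 0.084 77.957
final: 77.957 0.635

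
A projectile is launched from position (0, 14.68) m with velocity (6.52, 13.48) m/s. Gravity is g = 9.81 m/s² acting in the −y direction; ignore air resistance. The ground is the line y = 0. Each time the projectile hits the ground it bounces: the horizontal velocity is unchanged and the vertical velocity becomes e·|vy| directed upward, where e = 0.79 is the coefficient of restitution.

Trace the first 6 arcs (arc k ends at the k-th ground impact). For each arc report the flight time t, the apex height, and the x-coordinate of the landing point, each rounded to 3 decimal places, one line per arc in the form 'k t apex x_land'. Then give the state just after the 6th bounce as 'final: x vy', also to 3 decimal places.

Arc 1: start y=14.680, vy=13.480 → t=3.583, apex=23.941, x_land=23.364, impact vy=-21.673
  bounce: vy ← 0.79·21.673 = 17.122
Arc 2: start y=0.000, vy=17.122 → t=3.491, apex=14.942, x_land=46.123, impact vy=-17.122
  bounce: vy ← 0.79·17.122 = 13.526
Arc 3: start y=0.000, vy=13.526 → t=2.758, apex=9.325, x_land=64.103, impact vy=-13.526
  bounce: vy ← 0.79·13.526 = 10.686
Arc 4: start y=0.000, vy=10.686 → t=2.179, apex=5.820, x_land=78.307, impact vy=-10.686
  bounce: vy ← 0.79·10.686 = 8.442
Arc 5: start y=0.000, vy=8.442 → t=1.721, apex=3.632, x_land=89.529, impact vy=-8.442
  bounce: vy ← 0.79·8.442 = 6.669
Arc 6: start y=0.000, vy=6.669 → t=1.360, apex=2.267, x_land=98.393, impact vy=-6.669
  bounce: vy ← 0.79·6.669 = 5.269

1 3.583 23.941 23.364
2 3.491 14.942 46.123
3 2.758 9.325 64.103
4 2.179 5.820 78.307
5 1.721 3.632 89.529
6 1.360 2.267 98.393
final: 98.393 5.269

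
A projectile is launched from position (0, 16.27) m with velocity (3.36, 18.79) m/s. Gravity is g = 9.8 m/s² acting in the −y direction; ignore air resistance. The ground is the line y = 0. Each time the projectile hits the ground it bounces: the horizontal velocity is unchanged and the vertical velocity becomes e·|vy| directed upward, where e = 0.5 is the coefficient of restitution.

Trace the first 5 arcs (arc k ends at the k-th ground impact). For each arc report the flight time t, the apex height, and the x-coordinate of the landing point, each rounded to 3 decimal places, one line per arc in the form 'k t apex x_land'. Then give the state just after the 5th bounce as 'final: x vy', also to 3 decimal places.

Arc 1: start y=16.270, vy=18.790 → t=4.562, apex=34.283, x_land=15.330, impact vy=-25.922
  bounce: vy ← 0.5·25.922 = 12.961
Arc 2: start y=0.000, vy=12.961 → t=2.645, apex=8.571, x_land=24.217, impact vy=-12.961
  bounce: vy ← 0.5·12.961 = 6.481
Arc 3: start y=0.000, vy=6.481 → t=1.323, apex=2.143, x_land=28.661, impact vy=-6.481
  bounce: vy ← 0.5·6.481 = 3.240
Arc 4: start y=0.000, vy=3.240 → t=0.661, apex=0.536, x_land=30.883, impact vy=-3.240
  bounce: vy ← 0.5·3.240 = 1.620
Arc 5: start y=0.000, vy=1.620 → t=0.331, apex=0.134, x_land=31.994, impact vy=-1.620
  bounce: vy ← 0.5·1.620 = 0.810

1 4.562 34.283 15.330
2 2.645 8.571 24.217
3 1.323 2.143 28.661
4 0.661 0.536 30.883
5 0.331 0.134 31.994
final: 31.994 0.810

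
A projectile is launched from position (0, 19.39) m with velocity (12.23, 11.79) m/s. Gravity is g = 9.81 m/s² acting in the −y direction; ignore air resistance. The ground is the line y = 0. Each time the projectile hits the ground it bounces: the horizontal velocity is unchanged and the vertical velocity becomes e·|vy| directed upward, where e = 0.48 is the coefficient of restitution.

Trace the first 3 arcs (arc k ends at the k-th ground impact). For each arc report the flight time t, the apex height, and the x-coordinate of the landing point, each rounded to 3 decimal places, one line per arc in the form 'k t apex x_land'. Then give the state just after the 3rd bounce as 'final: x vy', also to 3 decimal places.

Arc 1: start y=19.390, vy=11.790 → t=3.525, apex=26.475, x_land=43.112, impact vy=-22.791
  bounce: vy ← 0.48·22.791 = 10.940
Arc 2: start y=0.000, vy=10.940 → t=2.230, apex=6.100, x_land=70.389, impact vy=-10.940
  bounce: vy ← 0.48·10.940 = 5.251
Arc 3: start y=0.000, vy=5.251 → t=1.071, apex=1.405, x_land=83.482, impact vy=-5.251
  bounce: vy ← 0.48·5.251 = 2.521

1 3.525 26.475 43.112
2 2.230 6.100 70.389
3 1.071 1.405 83.482
final: 83.482 2.521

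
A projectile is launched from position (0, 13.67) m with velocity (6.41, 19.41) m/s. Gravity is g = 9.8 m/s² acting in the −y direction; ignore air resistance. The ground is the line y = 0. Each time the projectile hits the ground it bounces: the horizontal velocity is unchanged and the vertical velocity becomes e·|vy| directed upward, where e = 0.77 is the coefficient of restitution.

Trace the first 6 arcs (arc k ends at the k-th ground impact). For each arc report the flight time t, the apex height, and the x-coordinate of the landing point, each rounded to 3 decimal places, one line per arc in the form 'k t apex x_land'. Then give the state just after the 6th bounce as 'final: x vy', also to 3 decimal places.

Arc 1: start y=13.670, vy=19.410 → t=4.571, apex=32.892, x_land=29.303, impact vy=-25.391
  bounce: vy ← 0.77·25.391 = 19.551
Arc 2: start y=0.000, vy=19.551 → t=3.990, apex=19.502, x_land=54.879, impact vy=-19.551
  bounce: vy ← 0.77·19.551 = 15.054
Arc 3: start y=0.000, vy=15.054 → t=3.072, apex=11.562, x_land=74.572, impact vy=-15.054
  bounce: vy ← 0.77·15.054 = 11.592
Arc 4: start y=0.000, vy=11.592 → t=2.366, apex=6.855, x_land=89.736, impact vy=-11.592
  bounce: vy ← 0.77·11.592 = 8.926
Arc 5: start y=0.000, vy=8.926 → t=1.822, apex=4.065, x_land=101.412, impact vy=-8.926
  bounce: vy ← 0.77·8.926 = 6.873
Arc 6: start y=0.000, vy=6.873 → t=1.403, apex=2.410, x_land=110.402, impact vy=-6.873
  bounce: vy ← 0.77·6.873 = 5.292

1 4.571 32.892 29.303
2 3.990 19.502 54.879
3 3.072 11.562 74.572
4 2.366 6.855 89.736
5 1.822 4.065 101.412
6 1.403 2.410 110.402
final: 110.402 5.292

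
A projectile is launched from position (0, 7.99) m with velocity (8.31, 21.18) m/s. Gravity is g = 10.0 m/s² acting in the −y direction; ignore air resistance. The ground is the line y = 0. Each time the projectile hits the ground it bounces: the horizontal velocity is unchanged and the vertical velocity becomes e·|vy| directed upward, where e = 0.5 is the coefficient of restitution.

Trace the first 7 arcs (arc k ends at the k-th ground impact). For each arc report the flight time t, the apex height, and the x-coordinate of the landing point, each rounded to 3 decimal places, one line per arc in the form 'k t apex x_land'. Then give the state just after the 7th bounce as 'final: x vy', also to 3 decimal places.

1 4.585 30.420 38.098
2 2.467 7.605 58.595
3 1.233 1.901 68.843
4 0.617 0.475 73.968
5 0.308 0.119 76.530
6 0.154 0.030 77.811
7 0.077 0.007 78.451
final: 78.451 0.193

Arc 1: start y=7.990, vy=21.180 → t=4.585, apex=30.420, x_land=38.098, impact vy=-24.666
  bounce: vy ← 0.5·24.666 = 12.333
Arc 2: start y=0.000, vy=12.333 → t=2.467, apex=7.605, x_land=58.595, impact vy=-12.333
  bounce: vy ← 0.5·12.333 = 6.166
Arc 3: start y=0.000, vy=6.166 → t=1.233, apex=1.901, x_land=68.843, impact vy=-6.166
  bounce: vy ← 0.5·6.166 = 3.083
Arc 4: start y=0.000, vy=3.083 → t=0.617, apex=0.475, x_land=73.968, impact vy=-3.083
  bounce: vy ← 0.5·3.083 = 1.542
Arc 5: start y=0.000, vy=1.542 → t=0.308, apex=0.119, x_land=76.530, impact vy=-1.542
  bounce: vy ← 0.5·1.542 = 0.771
Arc 6: start y=0.000, vy=0.771 → t=0.154, apex=0.030, x_land=77.811, impact vy=-0.771
  bounce: vy ← 0.5·0.771 = 0.385
Arc 7: start y=0.000, vy=0.385 → t=0.077, apex=0.007, x_land=78.451, impact vy=-0.385
  bounce: vy ← 0.5·0.385 = 0.193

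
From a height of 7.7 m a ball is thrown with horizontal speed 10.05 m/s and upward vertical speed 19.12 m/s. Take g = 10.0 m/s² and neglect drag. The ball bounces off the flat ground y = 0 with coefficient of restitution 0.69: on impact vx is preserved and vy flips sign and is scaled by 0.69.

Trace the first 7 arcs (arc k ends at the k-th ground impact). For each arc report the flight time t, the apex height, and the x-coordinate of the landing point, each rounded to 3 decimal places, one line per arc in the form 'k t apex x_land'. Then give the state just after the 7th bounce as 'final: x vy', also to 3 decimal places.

1 4.191 25.979 42.124
2 3.146 12.368 73.737
3 2.170 5.889 95.550
4 1.498 2.804 110.601
5 1.033 1.335 120.986
6 0.713 0.635 128.152
7 0.492 0.303 133.097
final: 133.097 1.697

Arc 1: start y=7.700, vy=19.120 → t=4.191, apex=25.979, x_land=42.124, impact vy=-22.794
  bounce: vy ← 0.69·22.794 = 15.728
Arc 2: start y=0.000, vy=15.728 → t=3.146, apex=12.368, x_land=73.737, impact vy=-15.728
  bounce: vy ← 0.69·15.728 = 10.852
Arc 3: start y=0.000, vy=10.852 → t=2.170, apex=5.889, x_land=95.550, impact vy=-10.852
  bounce: vy ← 0.69·10.852 = 7.488
Arc 4: start y=0.000, vy=7.488 → t=1.498, apex=2.804, x_land=110.601, impact vy=-7.488
  bounce: vy ← 0.69·7.488 = 5.167
Arc 5: start y=0.000, vy=5.167 → t=1.033, apex=1.335, x_land=120.986, impact vy=-5.167
  bounce: vy ← 0.69·5.167 = 3.565
Arc 6: start y=0.000, vy=3.565 → t=0.713, apex=0.635, x_land=128.152, impact vy=-3.565
  bounce: vy ← 0.69·3.565 = 2.460
Arc 7: start y=0.000, vy=2.460 → t=0.492, apex=0.303, x_land=133.097, impact vy=-2.460
  bounce: vy ← 0.69·2.460 = 1.697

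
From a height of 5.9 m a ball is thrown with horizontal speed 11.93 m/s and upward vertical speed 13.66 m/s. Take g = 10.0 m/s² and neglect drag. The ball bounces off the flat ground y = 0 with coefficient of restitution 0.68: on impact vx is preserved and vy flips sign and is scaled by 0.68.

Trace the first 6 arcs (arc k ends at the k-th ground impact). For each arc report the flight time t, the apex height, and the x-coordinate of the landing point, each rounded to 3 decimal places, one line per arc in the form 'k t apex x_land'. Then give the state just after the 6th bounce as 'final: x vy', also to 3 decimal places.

Arc 1: start y=5.900, vy=13.660 → t=3.111, apex=15.230, x_land=37.117, impact vy=-17.453
  bounce: vy ← 0.68·17.453 = 11.868
Arc 2: start y=0.000, vy=11.868 → t=2.374, apex=7.042, x_land=65.434, impact vy=-11.868
  bounce: vy ← 0.68·11.868 = 8.070
Arc 3: start y=0.000, vy=8.070 → t=1.614, apex=3.256, x_land=84.689, impact vy=-8.070
  bounce: vy ← 0.68·8.070 = 5.488
Arc 4: start y=0.000, vy=5.488 → t=1.098, apex=1.506, x_land=97.783, impact vy=-5.488
  bounce: vy ← 0.68·5.488 = 3.732
Arc 5: start y=0.000, vy=3.732 → t=0.746, apex=0.696, x_land=106.687, impact vy=-3.732
  bounce: vy ← 0.68·3.732 = 2.538
Arc 6: start y=0.000, vy=2.538 → t=0.508, apex=0.322, x_land=112.741, impact vy=-2.538
  bounce: vy ← 0.68·2.538 = 1.726

1 3.111 15.230 37.117
2 2.374 7.042 65.434
3 1.614 3.256 84.689
4 1.098 1.506 97.783
5 0.746 0.696 106.687
6 0.508 0.322 112.741
final: 112.741 1.726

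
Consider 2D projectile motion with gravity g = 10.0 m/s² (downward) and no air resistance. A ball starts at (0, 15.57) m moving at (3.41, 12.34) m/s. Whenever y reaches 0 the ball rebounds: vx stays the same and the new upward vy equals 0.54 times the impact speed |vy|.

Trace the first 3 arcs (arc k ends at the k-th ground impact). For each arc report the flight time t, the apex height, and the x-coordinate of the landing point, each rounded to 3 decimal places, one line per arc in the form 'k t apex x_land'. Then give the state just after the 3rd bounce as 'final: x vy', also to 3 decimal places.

1 3.387 23.184 11.551
2 2.326 6.760 19.481
3 1.256 1.971 23.763
final: 23.763 3.391

Arc 1: start y=15.570, vy=12.340 → t=3.387, apex=23.184, x_land=11.551, impact vy=-21.533
  bounce: vy ← 0.54·21.533 = 11.628
Arc 2: start y=0.000, vy=11.628 → t=2.326, apex=6.760, x_land=19.481, impact vy=-11.628
  bounce: vy ← 0.54·11.628 = 6.279
Arc 3: start y=0.000, vy=6.279 → t=1.256, apex=1.971, x_land=23.763, impact vy=-6.279
  bounce: vy ← 0.54·6.279 = 3.391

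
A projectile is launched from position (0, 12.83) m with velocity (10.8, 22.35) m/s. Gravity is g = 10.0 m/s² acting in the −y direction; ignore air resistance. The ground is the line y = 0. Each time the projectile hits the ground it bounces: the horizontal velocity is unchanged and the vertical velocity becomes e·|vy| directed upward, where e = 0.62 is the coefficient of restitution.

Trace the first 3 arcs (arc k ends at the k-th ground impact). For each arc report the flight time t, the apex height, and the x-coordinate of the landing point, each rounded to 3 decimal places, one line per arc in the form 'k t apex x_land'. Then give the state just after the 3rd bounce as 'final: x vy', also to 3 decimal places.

Arc 1: start y=12.830, vy=22.350 → t=4.985, apex=37.806, x_land=53.835, impact vy=-27.498
  bounce: vy ← 0.62·27.498 = 17.049
Arc 2: start y=0.000, vy=17.049 → t=3.410, apex=14.533, x_land=90.660, impact vy=-17.049
  bounce: vy ← 0.62·17.049 = 10.570
Arc 3: start y=0.000, vy=10.570 → t=2.114, apex=5.586, x_land=113.492, impact vy=-10.570
  bounce: vy ← 0.62·10.570 = 6.553

1 4.985 37.806 53.835
2 3.410 14.533 90.660
3 2.114 5.586 113.492
final: 113.492 6.553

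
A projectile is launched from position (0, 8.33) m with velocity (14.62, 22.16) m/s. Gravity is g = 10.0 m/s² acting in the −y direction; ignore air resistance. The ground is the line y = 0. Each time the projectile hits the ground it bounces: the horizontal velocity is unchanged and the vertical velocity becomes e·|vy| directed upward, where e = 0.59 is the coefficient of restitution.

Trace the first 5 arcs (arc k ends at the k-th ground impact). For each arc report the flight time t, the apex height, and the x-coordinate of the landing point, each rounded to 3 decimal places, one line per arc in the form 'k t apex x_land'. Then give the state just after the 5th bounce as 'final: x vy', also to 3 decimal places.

1 4.780 32.883 69.891
2 3.026 11.447 114.133
3 1.785 3.985 140.235
4 1.053 1.387 155.636
5 0.621 0.483 164.722
final: 164.722 1.833

Arc 1: start y=8.330, vy=22.160 → t=4.780, apex=32.883, x_land=69.891, impact vy=-25.645
  bounce: vy ← 0.59·25.645 = 15.131
Arc 2: start y=0.000, vy=15.131 → t=3.026, apex=11.447, x_land=114.133, impact vy=-15.131
  bounce: vy ← 0.59·15.131 = 8.927
Arc 3: start y=0.000, vy=8.927 → t=1.785, apex=3.985, x_land=140.235, impact vy=-8.927
  bounce: vy ← 0.59·8.927 = 5.267
Arc 4: start y=0.000, vy=5.267 → t=1.053, apex=1.387, x_land=155.636, impact vy=-5.267
  bounce: vy ← 0.59·5.267 = 3.107
Arc 5: start y=0.000, vy=3.107 → t=0.621, apex=0.483, x_land=164.722, impact vy=-3.107
  bounce: vy ← 0.59·3.107 = 1.833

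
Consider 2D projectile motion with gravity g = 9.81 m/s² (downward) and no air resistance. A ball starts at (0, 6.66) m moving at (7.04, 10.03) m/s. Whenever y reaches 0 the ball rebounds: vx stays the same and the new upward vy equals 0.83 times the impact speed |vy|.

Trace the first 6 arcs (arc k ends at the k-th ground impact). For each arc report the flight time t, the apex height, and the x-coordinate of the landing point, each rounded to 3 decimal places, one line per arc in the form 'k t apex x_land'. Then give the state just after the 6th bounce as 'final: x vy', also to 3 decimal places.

Arc 1: start y=6.660, vy=10.030 → t=2.573, apex=11.787, x_land=18.111, impact vy=-15.208
  bounce: vy ← 0.83·15.208 = 12.622
Arc 2: start y=0.000, vy=12.622 → t=2.573, apex=8.120, x_land=36.228, impact vy=-12.622
  bounce: vy ← 0.83·12.622 = 10.476
Arc 3: start y=0.000, vy=10.476 → t=2.136, apex=5.594, x_land=51.264, impact vy=-10.476
  bounce: vy ← 0.83·10.476 = 8.695
Arc 4: start y=0.000, vy=8.695 → t=1.773, apex=3.854, x_land=63.745, impact vy=-8.695
  bounce: vy ← 0.83·8.695 = 7.217
Arc 5: start y=0.000, vy=7.217 → t=1.471, apex=2.655, x_land=74.103, impact vy=-7.217
  bounce: vy ← 0.83·7.217 = 5.990
Arc 6: start y=0.000, vy=5.990 → t=1.221, apex=1.829, x_land=82.701, impact vy=-5.990
  bounce: vy ← 0.83·5.990 = 4.972

1 2.573 11.787 18.111
2 2.573 8.120 36.228
3 2.136 5.594 51.264
4 1.773 3.854 63.745
5 1.471 2.655 74.103
6 1.221 1.829 82.701
final: 82.701 4.972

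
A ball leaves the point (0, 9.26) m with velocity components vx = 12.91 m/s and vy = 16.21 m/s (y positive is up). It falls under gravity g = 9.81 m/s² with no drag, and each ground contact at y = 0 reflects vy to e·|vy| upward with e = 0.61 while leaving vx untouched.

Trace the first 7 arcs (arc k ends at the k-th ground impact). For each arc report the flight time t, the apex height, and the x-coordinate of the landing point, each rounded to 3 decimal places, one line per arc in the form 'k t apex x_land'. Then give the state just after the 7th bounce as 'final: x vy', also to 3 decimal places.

Arc 1: start y=9.260, vy=16.210 → t=3.801, apex=22.653, x_land=49.076, impact vy=-21.082
  bounce: vy ← 0.61·21.082 = 12.860
Arc 2: start y=0.000, vy=12.860 → t=2.622, apex=8.429, x_land=82.924, impact vy=-12.860
  bounce: vy ← 0.61·12.860 = 7.845
Arc 3: start y=0.000, vy=7.845 → t=1.599, apex=3.136, x_land=103.571, impact vy=-7.845
  bounce: vy ← 0.61·7.845 = 4.785
Arc 4: start y=0.000, vy=4.785 → t=0.976, apex=1.167, x_land=116.165, impact vy=-4.785
  bounce: vy ← 0.61·4.785 = 2.919
Arc 5: start y=0.000, vy=2.919 → t=0.595, apex=0.434, x_land=123.848, impact vy=-2.919
  bounce: vy ← 0.61·2.919 = 1.781
Arc 6: start y=0.000, vy=1.781 → t=0.363, apex=0.162, x_land=128.535, impact vy=-1.781
  bounce: vy ← 0.61·1.781 = 1.086
Arc 7: start y=0.000, vy=1.086 → t=0.221, apex=0.060, x_land=131.393, impact vy=-1.086
  bounce: vy ← 0.61·1.086 = 0.663

1 3.801 22.653 49.076
2 2.622 8.429 82.924
3 1.599 3.136 103.571
4 0.976 1.167 116.165
5 0.595 0.434 123.848
6 0.363 0.162 128.535
7 0.221 0.060 131.393
final: 131.393 0.663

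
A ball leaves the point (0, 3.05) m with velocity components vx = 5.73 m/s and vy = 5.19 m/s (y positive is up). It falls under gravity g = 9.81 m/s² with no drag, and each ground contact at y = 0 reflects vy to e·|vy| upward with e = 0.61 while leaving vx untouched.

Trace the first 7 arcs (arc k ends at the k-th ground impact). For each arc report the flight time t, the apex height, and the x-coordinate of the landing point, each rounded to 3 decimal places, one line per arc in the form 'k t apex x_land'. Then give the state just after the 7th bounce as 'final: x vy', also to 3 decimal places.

Arc 1: start y=3.050, vy=5.190 → t=1.479, apex=4.423, x_land=8.473, impact vy=-9.315
  bounce: vy ← 0.61·9.315 = 5.682
Arc 2: start y=0.000, vy=5.682 → t=1.158, apex=1.646, x_land=15.111, impact vy=-5.682
  bounce: vy ← 0.61·5.682 = 3.466
Arc 3: start y=0.000, vy=3.466 → t=0.707, apex=0.612, x_land=19.160, impact vy=-3.466
  bounce: vy ← 0.61·3.466 = 2.114
Arc 4: start y=0.000, vy=2.114 → t=0.431, apex=0.228, x_land=21.630, impact vy=-2.114
  bounce: vy ← 0.61·2.114 = 1.290
Arc 5: start y=0.000, vy=1.290 → t=0.263, apex=0.085, x_land=23.137, impact vy=-1.290
  bounce: vy ← 0.61·1.290 = 0.787
Arc 6: start y=0.000, vy=0.787 → t=0.160, apex=0.032, x_land=24.056, impact vy=-0.787
  bounce: vy ← 0.61·0.787 = 0.480
Arc 7: start y=0.000, vy=0.480 → t=0.098, apex=0.012, x_land=24.617, impact vy=-0.480
  bounce: vy ← 0.61·0.480 = 0.293

1 1.479 4.423 8.473
2 1.158 1.646 15.111
3 0.707 0.612 19.160
4 0.431 0.228 21.630
5 0.263 0.085 23.137
6 0.160 0.032 24.056
7 0.098 0.012 24.617
final: 24.617 0.293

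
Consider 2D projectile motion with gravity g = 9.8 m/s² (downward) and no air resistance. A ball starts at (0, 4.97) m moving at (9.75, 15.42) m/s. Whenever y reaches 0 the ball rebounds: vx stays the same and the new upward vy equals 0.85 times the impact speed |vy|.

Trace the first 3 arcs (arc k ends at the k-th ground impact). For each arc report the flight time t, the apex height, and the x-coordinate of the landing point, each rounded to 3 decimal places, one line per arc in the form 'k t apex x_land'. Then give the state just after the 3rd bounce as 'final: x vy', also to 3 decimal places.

1 3.442 17.101 33.556
2 3.176 12.356 64.521
3 2.700 8.927 90.841
final: 90.841 11.243

Arc 1: start y=4.970, vy=15.420 → t=3.442, apex=17.101, x_land=33.556, impact vy=-18.308
  bounce: vy ← 0.85·18.308 = 15.562
Arc 2: start y=0.000, vy=15.562 → t=3.176, apex=12.356, x_land=64.521, impact vy=-15.562
  bounce: vy ← 0.85·15.562 = 13.228
Arc 3: start y=0.000, vy=13.228 → t=2.700, apex=8.927, x_land=90.841, impact vy=-13.228
  bounce: vy ← 0.85·13.228 = 11.243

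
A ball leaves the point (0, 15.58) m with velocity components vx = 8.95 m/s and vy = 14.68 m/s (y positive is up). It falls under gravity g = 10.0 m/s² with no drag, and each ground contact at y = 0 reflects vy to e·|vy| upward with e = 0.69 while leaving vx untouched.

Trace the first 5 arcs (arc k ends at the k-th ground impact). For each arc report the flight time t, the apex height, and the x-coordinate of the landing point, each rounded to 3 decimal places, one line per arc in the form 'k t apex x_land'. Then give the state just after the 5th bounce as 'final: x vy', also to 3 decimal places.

Arc 1: start y=15.580, vy=14.680 → t=3.764, apex=26.355, x_land=33.687, impact vy=-22.959
  bounce: vy ← 0.69·22.959 = 15.842
Arc 2: start y=0.000, vy=15.842 → t=3.168, apex=12.548, x_land=62.043, impact vy=-15.842
  bounce: vy ← 0.69·15.842 = 10.931
Arc 3: start y=0.000, vy=10.931 → t=2.186, apex=5.974, x_land=81.609, impact vy=-10.931
  bounce: vy ← 0.69·10.931 = 7.542
Arc 4: start y=0.000, vy=7.542 → t=1.508, apex=2.844, x_land=95.109, impact vy=-7.542
  bounce: vy ← 0.69·7.542 = 5.204
Arc 5: start y=0.000, vy=5.204 → t=1.041, apex=1.354, x_land=104.425, impact vy=-5.204
  bounce: vy ← 0.69·5.204 = 3.591

1 3.764 26.355 33.687
2 3.168 12.548 62.043
3 2.186 5.974 81.609
4 1.508 2.844 95.109
5 1.041 1.354 104.425
final: 104.425 3.591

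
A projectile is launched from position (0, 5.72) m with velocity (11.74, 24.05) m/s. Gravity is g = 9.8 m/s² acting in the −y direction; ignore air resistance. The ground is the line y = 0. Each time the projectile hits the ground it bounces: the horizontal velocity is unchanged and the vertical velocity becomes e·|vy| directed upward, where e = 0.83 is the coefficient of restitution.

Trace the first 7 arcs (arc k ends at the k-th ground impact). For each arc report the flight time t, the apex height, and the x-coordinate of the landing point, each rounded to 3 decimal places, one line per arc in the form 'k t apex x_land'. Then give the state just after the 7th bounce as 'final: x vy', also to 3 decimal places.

1 5.135 35.230 60.290
2 4.451 24.270 112.547
3 3.694 16.720 155.919
4 3.066 11.518 191.918
5 2.545 7.935 221.798
6 2.112 5.466 246.597
7 1.753 3.766 267.181
final: 267.181 7.131

Arc 1: start y=5.720, vy=24.050 → t=5.135, apex=35.230, x_land=60.290, impact vy=-26.278
  bounce: vy ← 0.83·26.278 = 21.810
Arc 2: start y=0.000, vy=21.810 → t=4.451, apex=24.270, x_land=112.547, impact vy=-21.810
  bounce: vy ← 0.83·21.810 = 18.103
Arc 3: start y=0.000, vy=18.103 → t=3.694, apex=16.720, x_land=155.919, impact vy=-18.103
  bounce: vy ← 0.83·18.103 = 15.025
Arc 4: start y=0.000, vy=15.025 → t=3.066, apex=11.518, x_land=191.918, impact vy=-15.025
  bounce: vy ← 0.83·15.025 = 12.471
Arc 5: start y=0.000, vy=12.471 → t=2.545, apex=7.935, x_land=221.798, impact vy=-12.471
  bounce: vy ← 0.83·12.471 = 10.351
Arc 6: start y=0.000, vy=10.351 → t=2.112, apex=5.466, x_land=246.597, impact vy=-10.351
  bounce: vy ← 0.83·10.351 = 8.591
Arc 7: start y=0.000, vy=8.591 → t=1.753, apex=3.766, x_land=267.181, impact vy=-8.591
  bounce: vy ← 0.83·8.591 = 7.131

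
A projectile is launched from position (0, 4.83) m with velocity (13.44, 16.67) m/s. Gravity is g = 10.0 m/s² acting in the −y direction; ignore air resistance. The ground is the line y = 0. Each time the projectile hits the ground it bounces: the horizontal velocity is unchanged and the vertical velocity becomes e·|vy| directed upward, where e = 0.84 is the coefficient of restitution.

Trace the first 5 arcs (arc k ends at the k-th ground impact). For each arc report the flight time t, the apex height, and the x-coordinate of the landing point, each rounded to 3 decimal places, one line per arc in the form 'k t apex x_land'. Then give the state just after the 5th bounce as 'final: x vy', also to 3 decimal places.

1 3.602 18.724 48.413
2 3.251 13.212 92.108
3 2.731 9.322 128.811
4 2.294 6.578 159.642
5 1.927 4.641 185.540
final: 185.540 8.093

Arc 1: start y=4.830, vy=16.670 → t=3.602, apex=18.724, x_land=48.413, impact vy=-19.352
  bounce: vy ← 0.84·19.352 = 16.255
Arc 2: start y=0.000, vy=16.255 → t=3.251, apex=13.212, x_land=92.108, impact vy=-16.255
  bounce: vy ← 0.84·16.255 = 13.655
Arc 3: start y=0.000, vy=13.655 → t=2.731, apex=9.322, x_land=128.811, impact vy=-13.655
  bounce: vy ← 0.84·13.655 = 11.470
Arc 4: start y=0.000, vy=11.470 → t=2.294, apex=6.578, x_land=159.642, impact vy=-11.470
  bounce: vy ← 0.84·11.470 = 9.635
Arc 5: start y=0.000, vy=9.635 → t=1.927, apex=4.641, x_land=185.540, impact vy=-9.635
  bounce: vy ← 0.84·9.635 = 8.093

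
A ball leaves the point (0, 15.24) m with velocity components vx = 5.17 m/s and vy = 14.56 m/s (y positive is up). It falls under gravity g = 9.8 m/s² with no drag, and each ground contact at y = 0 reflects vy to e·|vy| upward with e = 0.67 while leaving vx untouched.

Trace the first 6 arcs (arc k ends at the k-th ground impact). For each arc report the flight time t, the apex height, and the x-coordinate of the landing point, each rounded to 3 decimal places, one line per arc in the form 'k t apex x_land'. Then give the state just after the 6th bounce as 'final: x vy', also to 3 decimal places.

1 3.792 26.056 19.603
2 3.090 11.697 35.578
3 2.070 5.251 46.282
4 1.387 2.357 53.453
5 0.929 1.058 58.258
6 0.623 0.475 61.477
final: 61.477 2.044

Arc 1: start y=15.240, vy=14.560 → t=3.792, apex=26.056, x_land=19.603, impact vy=-22.599
  bounce: vy ← 0.67·22.599 = 15.141
Arc 2: start y=0.000, vy=15.141 → t=3.090, apex=11.697, x_land=35.578, impact vy=-15.141
  bounce: vy ← 0.67·15.141 = 10.145
Arc 3: start y=0.000, vy=10.145 → t=2.070, apex=5.251, x_land=46.282, impact vy=-10.145
  bounce: vy ← 0.67·10.145 = 6.797
Arc 4: start y=0.000, vy=6.797 → t=1.387, apex=2.357, x_land=53.453, impact vy=-6.797
  bounce: vy ← 0.67·6.797 = 4.554
Arc 5: start y=0.000, vy=4.554 → t=0.929, apex=1.058, x_land=58.258, impact vy=-4.554
  bounce: vy ← 0.67·4.554 = 3.051
Arc 6: start y=0.000, vy=3.051 → t=0.623, apex=0.475, x_land=61.477, impact vy=-3.051
  bounce: vy ← 0.67·3.051 = 2.044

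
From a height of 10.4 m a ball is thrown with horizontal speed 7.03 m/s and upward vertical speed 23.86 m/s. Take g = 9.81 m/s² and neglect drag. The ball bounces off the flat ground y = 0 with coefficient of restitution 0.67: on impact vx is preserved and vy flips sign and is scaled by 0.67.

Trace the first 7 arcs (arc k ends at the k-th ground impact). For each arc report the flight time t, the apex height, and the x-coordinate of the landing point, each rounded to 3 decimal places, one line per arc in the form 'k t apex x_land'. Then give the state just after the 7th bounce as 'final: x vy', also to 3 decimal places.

Arc 1: start y=10.400, vy=23.860 → t=5.267, apex=39.416, x_land=37.027, impact vy=-27.809
  bounce: vy ← 0.67·27.809 = 18.632
Arc 2: start y=0.000, vy=18.632 → t=3.799, apex=17.694, x_land=63.731, impact vy=-18.632
  bounce: vy ← 0.67·18.632 = 12.484
Arc 3: start y=0.000, vy=12.484 → t=2.545, apex=7.943, x_land=81.623, impact vy=-12.484
  bounce: vy ← 0.67·12.484 = 8.364
Arc 4: start y=0.000, vy=8.364 → t=1.705, apex=3.566, x_land=93.610, impact vy=-8.364
  bounce: vy ← 0.67·8.364 = 5.604
Arc 5: start y=0.000, vy=5.604 → t=1.142, apex=1.601, x_land=101.642, impact vy=-5.604
  bounce: vy ← 0.67·5.604 = 3.755
Arc 6: start y=0.000, vy=3.755 → t=0.765, apex=0.718, x_land=107.023, impact vy=-3.755
  bounce: vy ← 0.67·3.755 = 2.516
Arc 7: start y=0.000, vy=2.516 → t=0.513, apex=0.323, x_land=110.628, impact vy=-2.516
  bounce: vy ← 0.67·2.516 = 1.685

1 5.267 39.416 37.027
2 3.799 17.694 63.731
3 2.545 7.943 81.623
4 1.705 3.566 93.610
5 1.142 1.601 101.642
6 0.765 0.718 107.023
7 0.513 0.323 110.628
final: 110.628 1.685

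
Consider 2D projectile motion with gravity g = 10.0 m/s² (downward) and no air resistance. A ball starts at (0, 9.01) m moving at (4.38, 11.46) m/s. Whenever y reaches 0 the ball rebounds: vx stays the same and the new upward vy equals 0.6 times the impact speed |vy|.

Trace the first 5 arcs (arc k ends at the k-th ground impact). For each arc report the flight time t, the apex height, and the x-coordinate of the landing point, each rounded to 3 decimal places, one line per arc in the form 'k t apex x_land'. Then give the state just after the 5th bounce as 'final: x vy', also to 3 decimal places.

1 2.911 15.577 12.750
2 2.118 5.608 22.027
3 1.271 2.019 27.593
4 0.762 0.727 30.933
5 0.457 0.262 32.937
final: 32.937 1.372

Arc 1: start y=9.010, vy=11.460 → t=2.911, apex=15.577, x_land=12.750, impact vy=-17.650
  bounce: vy ← 0.6·17.650 = 10.590
Arc 2: start y=0.000, vy=10.590 → t=2.118, apex=5.608, x_land=22.027, impact vy=-10.590
  bounce: vy ← 0.6·10.590 = 6.354
Arc 3: start y=0.000, vy=6.354 → t=1.271, apex=2.019, x_land=27.593, impact vy=-6.354
  bounce: vy ← 0.6·6.354 = 3.812
Arc 4: start y=0.000, vy=3.812 → t=0.762, apex=0.727, x_land=30.933, impact vy=-3.812
  bounce: vy ← 0.6·3.812 = 2.287
Arc 5: start y=0.000, vy=2.287 → t=0.457, apex=0.262, x_land=32.937, impact vy=-2.287
  bounce: vy ← 0.6·2.287 = 1.372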